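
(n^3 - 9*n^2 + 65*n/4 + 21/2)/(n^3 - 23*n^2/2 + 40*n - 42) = (n + 1/2)/(n - 2)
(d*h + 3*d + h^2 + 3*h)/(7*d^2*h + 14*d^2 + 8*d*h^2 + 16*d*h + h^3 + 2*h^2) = (h + 3)/(7*d*h + 14*d + h^2 + 2*h)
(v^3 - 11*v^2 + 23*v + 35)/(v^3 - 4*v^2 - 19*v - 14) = (v - 5)/(v + 2)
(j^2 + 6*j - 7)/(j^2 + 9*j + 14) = (j - 1)/(j + 2)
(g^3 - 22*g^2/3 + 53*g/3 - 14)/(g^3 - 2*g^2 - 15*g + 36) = (g^2 - 13*g/3 + 14/3)/(g^2 + g - 12)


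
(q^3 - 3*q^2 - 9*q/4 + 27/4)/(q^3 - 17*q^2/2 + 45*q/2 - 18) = (q + 3/2)/(q - 4)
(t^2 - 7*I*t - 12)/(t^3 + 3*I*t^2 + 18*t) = (t - 4*I)/(t*(t + 6*I))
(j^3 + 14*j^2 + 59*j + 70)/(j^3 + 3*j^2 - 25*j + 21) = (j^2 + 7*j + 10)/(j^2 - 4*j + 3)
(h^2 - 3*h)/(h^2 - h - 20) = h*(3 - h)/(-h^2 + h + 20)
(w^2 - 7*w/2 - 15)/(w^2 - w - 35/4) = 2*(w - 6)/(2*w - 7)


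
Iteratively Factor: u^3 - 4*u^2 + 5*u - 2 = (u - 1)*(u^2 - 3*u + 2) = (u - 2)*(u - 1)*(u - 1)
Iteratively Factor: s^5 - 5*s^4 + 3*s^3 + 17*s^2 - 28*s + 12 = (s - 3)*(s^4 - 2*s^3 - 3*s^2 + 8*s - 4) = (s - 3)*(s - 1)*(s^3 - s^2 - 4*s + 4) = (s - 3)*(s - 2)*(s - 1)*(s^2 + s - 2) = (s - 3)*(s - 2)*(s - 1)^2*(s + 2)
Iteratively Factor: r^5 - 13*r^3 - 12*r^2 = (r + 3)*(r^4 - 3*r^3 - 4*r^2) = r*(r + 3)*(r^3 - 3*r^2 - 4*r) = r*(r - 4)*(r + 3)*(r^2 + r) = r*(r - 4)*(r + 1)*(r + 3)*(r)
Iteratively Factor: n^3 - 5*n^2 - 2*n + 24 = (n - 3)*(n^2 - 2*n - 8) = (n - 3)*(n + 2)*(n - 4)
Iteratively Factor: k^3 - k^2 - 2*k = (k)*(k^2 - k - 2) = k*(k - 2)*(k + 1)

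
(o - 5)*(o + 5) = o^2 - 25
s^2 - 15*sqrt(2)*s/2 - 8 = (s - 8*sqrt(2))*(s + sqrt(2)/2)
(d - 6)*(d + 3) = d^2 - 3*d - 18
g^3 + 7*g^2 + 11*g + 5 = (g + 1)^2*(g + 5)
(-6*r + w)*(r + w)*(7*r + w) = -42*r^3 - 41*r^2*w + 2*r*w^2 + w^3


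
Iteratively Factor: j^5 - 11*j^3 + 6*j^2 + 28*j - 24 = (j - 2)*(j^4 + 2*j^3 - 7*j^2 - 8*j + 12) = (j - 2)*(j + 3)*(j^3 - j^2 - 4*j + 4) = (j - 2)*(j + 2)*(j + 3)*(j^2 - 3*j + 2) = (j - 2)^2*(j + 2)*(j + 3)*(j - 1)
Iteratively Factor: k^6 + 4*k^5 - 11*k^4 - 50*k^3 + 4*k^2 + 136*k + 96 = (k + 1)*(k^5 + 3*k^4 - 14*k^3 - 36*k^2 + 40*k + 96) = (k - 2)*(k + 1)*(k^4 + 5*k^3 - 4*k^2 - 44*k - 48) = (k - 3)*(k - 2)*(k + 1)*(k^3 + 8*k^2 + 20*k + 16) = (k - 3)*(k - 2)*(k + 1)*(k + 2)*(k^2 + 6*k + 8) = (k - 3)*(k - 2)*(k + 1)*(k + 2)^2*(k + 4)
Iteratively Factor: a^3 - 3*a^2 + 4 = (a - 2)*(a^2 - a - 2) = (a - 2)^2*(a + 1)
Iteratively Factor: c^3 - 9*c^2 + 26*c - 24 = (c - 4)*(c^2 - 5*c + 6) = (c - 4)*(c - 3)*(c - 2)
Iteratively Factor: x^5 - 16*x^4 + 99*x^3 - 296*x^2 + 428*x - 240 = (x - 3)*(x^4 - 13*x^3 + 60*x^2 - 116*x + 80) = (x - 5)*(x - 3)*(x^3 - 8*x^2 + 20*x - 16) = (x - 5)*(x - 3)*(x - 2)*(x^2 - 6*x + 8) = (x - 5)*(x - 4)*(x - 3)*(x - 2)*(x - 2)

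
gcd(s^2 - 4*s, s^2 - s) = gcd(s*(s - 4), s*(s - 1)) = s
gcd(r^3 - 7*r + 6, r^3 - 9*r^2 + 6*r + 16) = r - 2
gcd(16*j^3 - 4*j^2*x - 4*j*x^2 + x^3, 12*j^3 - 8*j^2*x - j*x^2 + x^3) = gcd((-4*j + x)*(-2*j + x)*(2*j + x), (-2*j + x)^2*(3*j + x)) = -2*j + x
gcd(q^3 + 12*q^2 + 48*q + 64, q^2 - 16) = q + 4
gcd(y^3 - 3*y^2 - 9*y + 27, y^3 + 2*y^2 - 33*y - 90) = y + 3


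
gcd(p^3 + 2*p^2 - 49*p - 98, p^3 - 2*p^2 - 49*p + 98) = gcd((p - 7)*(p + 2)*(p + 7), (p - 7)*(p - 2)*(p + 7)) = p^2 - 49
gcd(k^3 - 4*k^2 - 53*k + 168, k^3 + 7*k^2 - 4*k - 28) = k + 7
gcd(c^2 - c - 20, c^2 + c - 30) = c - 5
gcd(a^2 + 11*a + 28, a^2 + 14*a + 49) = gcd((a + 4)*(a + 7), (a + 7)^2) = a + 7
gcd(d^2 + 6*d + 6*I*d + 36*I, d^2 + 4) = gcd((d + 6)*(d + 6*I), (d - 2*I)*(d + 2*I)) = 1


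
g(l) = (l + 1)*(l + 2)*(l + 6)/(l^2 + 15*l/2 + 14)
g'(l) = (-2*l - 15/2)*(l + 1)*(l + 2)*(l + 6)/(l^2 + 15*l/2 + 14)^2 + (l + 1)*(l + 2)/(l^2 + 15*l/2 + 14) + (l + 1)*(l + 6)/(l^2 + 15*l/2 + 14) + (l + 2)*(l + 6)/(l^2 + 15*l/2 + 14)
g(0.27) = 1.12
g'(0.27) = 1.00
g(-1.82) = -0.17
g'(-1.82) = -0.59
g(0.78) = 1.64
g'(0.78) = 1.03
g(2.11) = 3.02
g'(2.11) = 1.05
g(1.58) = 2.47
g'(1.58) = 1.04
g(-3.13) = 21.46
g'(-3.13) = -104.25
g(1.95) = 2.86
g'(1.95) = 1.05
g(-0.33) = 0.55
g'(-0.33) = 0.92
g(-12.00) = -9.71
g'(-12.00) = 1.12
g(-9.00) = -6.11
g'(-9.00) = 1.34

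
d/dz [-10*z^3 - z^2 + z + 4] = -30*z^2 - 2*z + 1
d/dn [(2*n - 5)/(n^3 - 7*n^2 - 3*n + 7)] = (-4*n^3 + 29*n^2 - 70*n - 1)/(n^6 - 14*n^5 + 43*n^4 + 56*n^3 - 89*n^2 - 42*n + 49)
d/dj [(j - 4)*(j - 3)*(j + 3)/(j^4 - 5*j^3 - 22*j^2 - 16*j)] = (-j^6 + 8*j^5 - 15*j^4 - 266*j^3 + 406*j^2 + 1584*j + 576)/(j^2*(j^6 - 10*j^5 - 19*j^4 + 188*j^3 + 644*j^2 + 704*j + 256))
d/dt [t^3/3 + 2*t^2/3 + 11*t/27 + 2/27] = t^2 + 4*t/3 + 11/27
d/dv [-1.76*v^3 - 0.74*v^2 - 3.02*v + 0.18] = -5.28*v^2 - 1.48*v - 3.02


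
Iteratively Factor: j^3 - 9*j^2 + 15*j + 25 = (j - 5)*(j^2 - 4*j - 5) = (j - 5)*(j + 1)*(j - 5)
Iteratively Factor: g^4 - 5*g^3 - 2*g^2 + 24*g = (g - 4)*(g^3 - g^2 - 6*g) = (g - 4)*(g + 2)*(g^2 - 3*g) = g*(g - 4)*(g + 2)*(g - 3)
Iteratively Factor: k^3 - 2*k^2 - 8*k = (k - 4)*(k^2 + 2*k) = (k - 4)*(k + 2)*(k)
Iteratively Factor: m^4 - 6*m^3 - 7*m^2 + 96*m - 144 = (m - 3)*(m^3 - 3*m^2 - 16*m + 48) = (m - 3)*(m + 4)*(m^2 - 7*m + 12) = (m - 4)*(m - 3)*(m + 4)*(m - 3)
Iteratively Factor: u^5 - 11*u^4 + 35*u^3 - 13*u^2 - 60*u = (u + 1)*(u^4 - 12*u^3 + 47*u^2 - 60*u) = (u - 3)*(u + 1)*(u^3 - 9*u^2 + 20*u) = (u - 5)*(u - 3)*(u + 1)*(u^2 - 4*u) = u*(u - 5)*(u - 3)*(u + 1)*(u - 4)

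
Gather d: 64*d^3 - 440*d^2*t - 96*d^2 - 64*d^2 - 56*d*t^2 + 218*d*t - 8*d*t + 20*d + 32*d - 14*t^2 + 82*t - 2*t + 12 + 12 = 64*d^3 + d^2*(-440*t - 160) + d*(-56*t^2 + 210*t + 52) - 14*t^2 + 80*t + 24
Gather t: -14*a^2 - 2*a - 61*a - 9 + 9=-14*a^2 - 63*a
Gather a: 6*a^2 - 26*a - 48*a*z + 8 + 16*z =6*a^2 + a*(-48*z - 26) + 16*z + 8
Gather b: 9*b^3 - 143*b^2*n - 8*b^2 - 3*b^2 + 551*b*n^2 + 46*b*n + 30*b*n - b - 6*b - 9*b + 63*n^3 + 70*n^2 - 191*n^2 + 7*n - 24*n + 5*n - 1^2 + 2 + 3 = 9*b^3 + b^2*(-143*n - 11) + b*(551*n^2 + 76*n - 16) + 63*n^3 - 121*n^2 - 12*n + 4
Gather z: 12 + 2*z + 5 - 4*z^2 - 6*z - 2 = -4*z^2 - 4*z + 15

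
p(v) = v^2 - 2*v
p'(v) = 2*v - 2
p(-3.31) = 17.58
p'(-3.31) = -8.62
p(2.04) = 0.08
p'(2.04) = 2.08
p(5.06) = 15.48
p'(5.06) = 8.12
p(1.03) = -1.00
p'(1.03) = 0.06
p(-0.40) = 0.96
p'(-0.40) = -2.80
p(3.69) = 6.24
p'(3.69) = 5.38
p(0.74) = -0.93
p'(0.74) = -0.52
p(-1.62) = 5.86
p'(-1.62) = -5.24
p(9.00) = 63.00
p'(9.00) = 16.00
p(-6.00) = 48.00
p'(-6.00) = -14.00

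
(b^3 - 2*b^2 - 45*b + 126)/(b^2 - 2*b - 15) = (-b^3 + 2*b^2 + 45*b - 126)/(-b^2 + 2*b + 15)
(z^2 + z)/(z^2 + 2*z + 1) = z/(z + 1)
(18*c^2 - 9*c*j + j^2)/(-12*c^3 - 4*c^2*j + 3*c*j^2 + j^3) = (-18*c^2 + 9*c*j - j^2)/(12*c^3 + 4*c^2*j - 3*c*j^2 - j^3)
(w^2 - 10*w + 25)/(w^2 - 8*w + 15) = (w - 5)/(w - 3)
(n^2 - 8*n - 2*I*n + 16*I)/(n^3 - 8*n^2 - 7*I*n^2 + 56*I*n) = (n - 2*I)/(n*(n - 7*I))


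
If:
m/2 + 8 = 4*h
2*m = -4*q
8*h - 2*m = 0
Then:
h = 4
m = 16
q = -8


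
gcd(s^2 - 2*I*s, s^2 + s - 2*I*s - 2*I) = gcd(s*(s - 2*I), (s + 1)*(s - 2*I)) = s - 2*I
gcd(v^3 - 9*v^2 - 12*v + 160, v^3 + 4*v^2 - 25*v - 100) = v^2 - v - 20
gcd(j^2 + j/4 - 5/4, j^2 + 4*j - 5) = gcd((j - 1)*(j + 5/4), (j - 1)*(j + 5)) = j - 1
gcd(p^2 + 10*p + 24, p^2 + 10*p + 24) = p^2 + 10*p + 24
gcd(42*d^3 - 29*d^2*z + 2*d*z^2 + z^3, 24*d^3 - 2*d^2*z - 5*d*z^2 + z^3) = -3*d + z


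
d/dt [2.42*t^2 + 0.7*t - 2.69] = 4.84*t + 0.7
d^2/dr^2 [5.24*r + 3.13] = 0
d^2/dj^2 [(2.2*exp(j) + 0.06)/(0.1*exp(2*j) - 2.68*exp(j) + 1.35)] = (0.022*exp(4*j) + 0.592*exp(3*j) - 1.83024*exp(2*j) + 8.358144*exp(j) + 4.22658)*exp(j)/(0.001*exp(6*j) - 0.0804*exp(5*j) + 2.19522*exp(4*j) - 21.419632*exp(3*j) + 29.63547*exp(2*j) - 14.6529*exp(j) + 2.460375)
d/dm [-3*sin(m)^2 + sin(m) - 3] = (1 - 6*sin(m))*cos(m)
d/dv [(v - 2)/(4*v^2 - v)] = 2*(-2*v^2 + 8*v - 1)/(v^2*(16*v^2 - 8*v + 1))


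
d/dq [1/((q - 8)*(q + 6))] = 2*(1 - q)/(q^4 - 4*q^3 - 92*q^2 + 192*q + 2304)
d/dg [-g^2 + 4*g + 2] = 4 - 2*g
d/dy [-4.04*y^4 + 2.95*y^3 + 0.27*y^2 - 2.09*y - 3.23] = -16.16*y^3 + 8.85*y^2 + 0.54*y - 2.09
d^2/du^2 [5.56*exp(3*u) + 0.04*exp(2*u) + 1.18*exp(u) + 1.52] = (50.04*exp(2*u) + 0.16*exp(u) + 1.18)*exp(u)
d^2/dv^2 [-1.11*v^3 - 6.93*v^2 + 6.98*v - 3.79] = -6.66*v - 13.86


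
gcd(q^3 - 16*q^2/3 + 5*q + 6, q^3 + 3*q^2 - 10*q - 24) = q - 3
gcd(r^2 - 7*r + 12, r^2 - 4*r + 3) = r - 3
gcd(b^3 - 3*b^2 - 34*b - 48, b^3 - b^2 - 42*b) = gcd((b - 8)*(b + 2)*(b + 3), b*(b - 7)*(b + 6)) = 1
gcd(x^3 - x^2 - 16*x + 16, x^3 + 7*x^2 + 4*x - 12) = x - 1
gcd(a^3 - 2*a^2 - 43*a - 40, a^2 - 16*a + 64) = a - 8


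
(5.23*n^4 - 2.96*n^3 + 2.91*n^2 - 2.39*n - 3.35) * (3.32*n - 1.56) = 17.3636*n^5 - 17.986*n^4 + 14.2788*n^3 - 12.4744*n^2 - 7.3936*n + 5.226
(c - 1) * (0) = 0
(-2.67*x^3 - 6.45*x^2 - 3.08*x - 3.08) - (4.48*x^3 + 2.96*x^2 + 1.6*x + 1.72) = -7.15*x^3 - 9.41*x^2 - 4.68*x - 4.8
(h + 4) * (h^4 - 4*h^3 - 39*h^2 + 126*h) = h^5 - 55*h^3 - 30*h^2 + 504*h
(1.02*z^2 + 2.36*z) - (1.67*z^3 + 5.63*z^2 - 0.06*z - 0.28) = -1.67*z^3 - 4.61*z^2 + 2.42*z + 0.28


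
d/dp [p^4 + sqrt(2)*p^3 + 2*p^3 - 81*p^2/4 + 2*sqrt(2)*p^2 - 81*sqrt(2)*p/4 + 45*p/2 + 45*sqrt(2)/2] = 4*p^3 + 3*sqrt(2)*p^2 + 6*p^2 - 81*p/2 + 4*sqrt(2)*p - 81*sqrt(2)/4 + 45/2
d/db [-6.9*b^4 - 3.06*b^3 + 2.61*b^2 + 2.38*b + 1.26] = -27.6*b^3 - 9.18*b^2 + 5.22*b + 2.38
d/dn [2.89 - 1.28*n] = -1.28000000000000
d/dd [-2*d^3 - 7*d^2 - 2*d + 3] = -6*d^2 - 14*d - 2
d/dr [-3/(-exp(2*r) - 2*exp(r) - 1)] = -6*(exp(r) + 1)*exp(r)/(exp(2*r) + 2*exp(r) + 1)^2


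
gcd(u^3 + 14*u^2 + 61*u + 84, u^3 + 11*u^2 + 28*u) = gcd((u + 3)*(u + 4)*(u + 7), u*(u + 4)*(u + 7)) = u^2 + 11*u + 28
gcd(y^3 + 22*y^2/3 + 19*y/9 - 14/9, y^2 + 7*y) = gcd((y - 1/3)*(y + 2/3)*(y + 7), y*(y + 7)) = y + 7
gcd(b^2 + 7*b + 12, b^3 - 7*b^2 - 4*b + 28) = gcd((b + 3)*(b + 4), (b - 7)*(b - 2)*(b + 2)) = 1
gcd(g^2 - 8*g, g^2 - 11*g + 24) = g - 8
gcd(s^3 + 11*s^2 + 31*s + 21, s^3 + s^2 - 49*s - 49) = s^2 + 8*s + 7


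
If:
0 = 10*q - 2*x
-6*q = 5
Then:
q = -5/6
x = -25/6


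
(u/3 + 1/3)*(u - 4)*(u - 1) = u^3/3 - 4*u^2/3 - u/3 + 4/3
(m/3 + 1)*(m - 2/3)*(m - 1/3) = m^3/3 + 2*m^2/3 - 25*m/27 + 2/9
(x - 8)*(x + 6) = x^2 - 2*x - 48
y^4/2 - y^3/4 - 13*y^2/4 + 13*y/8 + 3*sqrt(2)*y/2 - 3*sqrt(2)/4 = (y/2 + sqrt(2))*(y - 1/2)*(y - 3*sqrt(2)/2)*(y - sqrt(2)/2)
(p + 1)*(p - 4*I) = p^2 + p - 4*I*p - 4*I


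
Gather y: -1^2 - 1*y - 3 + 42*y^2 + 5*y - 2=42*y^2 + 4*y - 6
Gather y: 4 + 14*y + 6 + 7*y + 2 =21*y + 12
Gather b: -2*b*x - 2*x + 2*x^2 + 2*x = -2*b*x + 2*x^2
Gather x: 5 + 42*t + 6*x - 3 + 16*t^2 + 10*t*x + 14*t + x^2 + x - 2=16*t^2 + 56*t + x^2 + x*(10*t + 7)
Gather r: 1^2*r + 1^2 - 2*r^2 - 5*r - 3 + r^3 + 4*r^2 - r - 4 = r^3 + 2*r^2 - 5*r - 6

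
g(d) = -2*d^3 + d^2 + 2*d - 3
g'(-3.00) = -58.00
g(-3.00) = 54.00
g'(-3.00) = -58.00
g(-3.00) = 54.00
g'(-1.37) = -12.00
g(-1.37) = 1.28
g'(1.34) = -6.09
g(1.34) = -3.34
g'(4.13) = -92.08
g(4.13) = -118.57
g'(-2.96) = -56.49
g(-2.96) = 51.71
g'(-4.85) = -148.84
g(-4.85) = 238.99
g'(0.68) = 0.59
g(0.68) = -1.81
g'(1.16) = -3.75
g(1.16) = -2.46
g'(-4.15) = -109.64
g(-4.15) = 148.87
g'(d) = -6*d^2 + 2*d + 2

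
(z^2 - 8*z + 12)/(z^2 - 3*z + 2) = (z - 6)/(z - 1)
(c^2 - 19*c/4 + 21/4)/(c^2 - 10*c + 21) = (c - 7/4)/(c - 7)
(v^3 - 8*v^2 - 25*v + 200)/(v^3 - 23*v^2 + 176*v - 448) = (v^2 - 25)/(v^2 - 15*v + 56)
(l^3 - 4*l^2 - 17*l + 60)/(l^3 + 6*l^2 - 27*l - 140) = (l - 3)/(l + 7)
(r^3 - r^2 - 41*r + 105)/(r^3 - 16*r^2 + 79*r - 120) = (r + 7)/(r - 8)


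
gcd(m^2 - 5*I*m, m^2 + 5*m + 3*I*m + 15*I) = 1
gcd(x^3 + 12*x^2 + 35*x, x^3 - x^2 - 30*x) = x^2 + 5*x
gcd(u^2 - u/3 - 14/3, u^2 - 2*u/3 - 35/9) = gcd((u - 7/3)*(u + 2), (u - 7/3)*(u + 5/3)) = u - 7/3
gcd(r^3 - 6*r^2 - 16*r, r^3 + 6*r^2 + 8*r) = r^2 + 2*r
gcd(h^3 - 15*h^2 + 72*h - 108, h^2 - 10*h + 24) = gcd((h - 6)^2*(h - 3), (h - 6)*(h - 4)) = h - 6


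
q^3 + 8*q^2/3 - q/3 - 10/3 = (q - 1)*(q + 5/3)*(q + 2)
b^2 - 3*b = b*(b - 3)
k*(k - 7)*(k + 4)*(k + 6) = k^4 + 3*k^3 - 46*k^2 - 168*k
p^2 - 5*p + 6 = (p - 3)*(p - 2)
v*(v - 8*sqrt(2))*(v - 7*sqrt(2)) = v^3 - 15*sqrt(2)*v^2 + 112*v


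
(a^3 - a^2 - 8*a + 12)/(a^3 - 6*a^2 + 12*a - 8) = (a + 3)/(a - 2)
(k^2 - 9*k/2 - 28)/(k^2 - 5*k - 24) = (k + 7/2)/(k + 3)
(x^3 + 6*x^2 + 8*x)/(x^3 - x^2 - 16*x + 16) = x*(x + 2)/(x^2 - 5*x + 4)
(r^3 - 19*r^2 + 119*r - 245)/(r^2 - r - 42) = (r^2 - 12*r + 35)/(r + 6)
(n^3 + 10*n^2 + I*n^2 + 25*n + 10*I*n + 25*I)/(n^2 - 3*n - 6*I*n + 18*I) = (n^3 + n^2*(10 + I) + n*(25 + 10*I) + 25*I)/(n^2 + n*(-3 - 6*I) + 18*I)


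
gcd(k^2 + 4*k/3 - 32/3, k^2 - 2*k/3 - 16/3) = k - 8/3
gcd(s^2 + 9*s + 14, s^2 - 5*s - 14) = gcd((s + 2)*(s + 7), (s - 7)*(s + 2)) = s + 2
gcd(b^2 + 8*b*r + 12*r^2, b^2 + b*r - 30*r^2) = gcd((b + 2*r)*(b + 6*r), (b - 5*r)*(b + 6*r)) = b + 6*r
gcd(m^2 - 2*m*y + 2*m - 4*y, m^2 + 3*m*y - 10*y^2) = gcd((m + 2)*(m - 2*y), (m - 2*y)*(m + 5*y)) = -m + 2*y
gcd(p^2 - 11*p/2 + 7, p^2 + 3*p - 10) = p - 2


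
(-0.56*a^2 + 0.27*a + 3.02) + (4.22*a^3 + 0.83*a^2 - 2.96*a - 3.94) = 4.22*a^3 + 0.27*a^2 - 2.69*a - 0.92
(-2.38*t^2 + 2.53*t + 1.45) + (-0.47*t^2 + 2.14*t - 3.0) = -2.85*t^2 + 4.67*t - 1.55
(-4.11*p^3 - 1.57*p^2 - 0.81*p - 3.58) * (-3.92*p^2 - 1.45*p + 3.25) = 16.1112*p^5 + 12.1139*p^4 - 7.9058*p^3 + 10.1056*p^2 + 2.5585*p - 11.635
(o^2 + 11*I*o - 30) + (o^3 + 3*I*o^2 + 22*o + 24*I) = o^3 + o^2 + 3*I*o^2 + 22*o + 11*I*o - 30 + 24*I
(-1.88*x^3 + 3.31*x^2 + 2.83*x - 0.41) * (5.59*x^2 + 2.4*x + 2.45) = -10.5092*x^5 + 13.9909*x^4 + 19.1577*x^3 + 12.6096*x^2 + 5.9495*x - 1.0045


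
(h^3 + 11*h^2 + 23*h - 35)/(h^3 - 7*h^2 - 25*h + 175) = (h^2 + 6*h - 7)/(h^2 - 12*h + 35)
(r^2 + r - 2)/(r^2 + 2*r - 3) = (r + 2)/(r + 3)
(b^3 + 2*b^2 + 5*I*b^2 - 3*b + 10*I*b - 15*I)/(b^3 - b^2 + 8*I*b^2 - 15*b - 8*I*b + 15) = (b + 3)/(b + 3*I)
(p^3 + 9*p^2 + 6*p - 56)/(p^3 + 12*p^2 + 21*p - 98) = (p + 4)/(p + 7)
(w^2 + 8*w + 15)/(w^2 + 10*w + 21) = (w + 5)/(w + 7)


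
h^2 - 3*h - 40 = (h - 8)*(h + 5)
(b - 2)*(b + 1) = b^2 - b - 2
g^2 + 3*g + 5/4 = (g + 1/2)*(g + 5/2)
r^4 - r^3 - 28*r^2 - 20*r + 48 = (r - 6)*(r - 1)*(r + 2)*(r + 4)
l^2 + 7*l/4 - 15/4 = (l - 5/4)*(l + 3)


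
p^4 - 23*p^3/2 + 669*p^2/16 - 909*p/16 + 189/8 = (p - 6)*(p - 3)*(p - 7/4)*(p - 3/4)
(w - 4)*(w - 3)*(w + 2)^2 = w^4 - 3*w^3 - 12*w^2 + 20*w + 48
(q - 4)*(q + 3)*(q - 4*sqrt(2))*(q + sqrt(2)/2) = q^4 - 7*sqrt(2)*q^3/2 - q^3 - 16*q^2 + 7*sqrt(2)*q^2/2 + 4*q + 42*sqrt(2)*q + 48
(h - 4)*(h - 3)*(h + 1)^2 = h^4 - 5*h^3 - h^2 + 17*h + 12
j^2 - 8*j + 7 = (j - 7)*(j - 1)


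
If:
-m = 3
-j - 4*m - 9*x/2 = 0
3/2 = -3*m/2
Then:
No Solution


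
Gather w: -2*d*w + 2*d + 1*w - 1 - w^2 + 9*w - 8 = 2*d - w^2 + w*(10 - 2*d) - 9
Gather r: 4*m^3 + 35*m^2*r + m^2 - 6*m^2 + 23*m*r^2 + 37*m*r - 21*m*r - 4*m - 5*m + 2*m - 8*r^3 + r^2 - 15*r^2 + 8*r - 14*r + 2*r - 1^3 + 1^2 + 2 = 4*m^3 - 5*m^2 - 7*m - 8*r^3 + r^2*(23*m - 14) + r*(35*m^2 + 16*m - 4) + 2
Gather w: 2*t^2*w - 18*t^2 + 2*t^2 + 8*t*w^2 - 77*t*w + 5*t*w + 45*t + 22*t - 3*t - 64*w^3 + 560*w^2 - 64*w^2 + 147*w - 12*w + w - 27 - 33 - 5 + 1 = -16*t^2 + 64*t - 64*w^3 + w^2*(8*t + 496) + w*(2*t^2 - 72*t + 136) - 64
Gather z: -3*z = -3*z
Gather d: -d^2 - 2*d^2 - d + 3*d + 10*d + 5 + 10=-3*d^2 + 12*d + 15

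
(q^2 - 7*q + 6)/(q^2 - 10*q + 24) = (q - 1)/(q - 4)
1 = 1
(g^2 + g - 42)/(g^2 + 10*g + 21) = (g - 6)/(g + 3)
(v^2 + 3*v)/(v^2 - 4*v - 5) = v*(v + 3)/(v^2 - 4*v - 5)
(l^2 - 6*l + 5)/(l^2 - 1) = (l - 5)/(l + 1)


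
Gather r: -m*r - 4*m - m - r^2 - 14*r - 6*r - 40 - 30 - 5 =-5*m - r^2 + r*(-m - 20) - 75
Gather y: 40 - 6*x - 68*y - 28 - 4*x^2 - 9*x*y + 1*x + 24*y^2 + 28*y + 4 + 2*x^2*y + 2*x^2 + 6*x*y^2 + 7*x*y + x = -2*x^2 - 4*x + y^2*(6*x + 24) + y*(2*x^2 - 2*x - 40) + 16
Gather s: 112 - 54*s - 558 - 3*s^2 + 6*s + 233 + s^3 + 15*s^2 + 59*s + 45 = s^3 + 12*s^2 + 11*s - 168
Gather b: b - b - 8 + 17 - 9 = 0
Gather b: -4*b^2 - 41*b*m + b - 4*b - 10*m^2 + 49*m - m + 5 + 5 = -4*b^2 + b*(-41*m - 3) - 10*m^2 + 48*m + 10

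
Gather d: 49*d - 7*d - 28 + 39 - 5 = 42*d + 6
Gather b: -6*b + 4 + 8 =12 - 6*b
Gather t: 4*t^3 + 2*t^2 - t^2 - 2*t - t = 4*t^3 + t^2 - 3*t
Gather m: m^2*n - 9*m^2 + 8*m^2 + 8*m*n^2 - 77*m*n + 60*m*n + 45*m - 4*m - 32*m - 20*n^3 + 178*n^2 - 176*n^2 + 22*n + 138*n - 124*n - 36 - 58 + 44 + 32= m^2*(n - 1) + m*(8*n^2 - 17*n + 9) - 20*n^3 + 2*n^2 + 36*n - 18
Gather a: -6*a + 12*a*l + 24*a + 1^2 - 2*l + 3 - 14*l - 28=a*(12*l + 18) - 16*l - 24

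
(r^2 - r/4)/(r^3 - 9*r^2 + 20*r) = (r - 1/4)/(r^2 - 9*r + 20)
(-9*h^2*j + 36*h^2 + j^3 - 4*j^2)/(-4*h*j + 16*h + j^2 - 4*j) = (9*h^2 - j^2)/(4*h - j)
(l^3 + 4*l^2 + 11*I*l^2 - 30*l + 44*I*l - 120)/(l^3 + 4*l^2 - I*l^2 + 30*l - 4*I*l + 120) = (l + 6*I)/(l - 6*I)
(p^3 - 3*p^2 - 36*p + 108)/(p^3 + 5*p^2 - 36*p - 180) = (p - 3)/(p + 5)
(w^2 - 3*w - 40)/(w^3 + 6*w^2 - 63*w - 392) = (w + 5)/(w^2 + 14*w + 49)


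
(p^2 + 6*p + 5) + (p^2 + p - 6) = 2*p^2 + 7*p - 1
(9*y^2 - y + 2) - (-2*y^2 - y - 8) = 11*y^2 + 10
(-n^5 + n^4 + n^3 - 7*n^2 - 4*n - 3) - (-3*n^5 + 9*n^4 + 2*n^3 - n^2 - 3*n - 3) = 2*n^5 - 8*n^4 - n^3 - 6*n^2 - n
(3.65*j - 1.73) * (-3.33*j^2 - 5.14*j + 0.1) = -12.1545*j^3 - 13.0001*j^2 + 9.2572*j - 0.173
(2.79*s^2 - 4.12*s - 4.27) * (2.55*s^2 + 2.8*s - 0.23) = 7.1145*s^4 - 2.694*s^3 - 23.0662*s^2 - 11.0084*s + 0.9821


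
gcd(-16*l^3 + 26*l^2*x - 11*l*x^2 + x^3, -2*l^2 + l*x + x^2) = -l + x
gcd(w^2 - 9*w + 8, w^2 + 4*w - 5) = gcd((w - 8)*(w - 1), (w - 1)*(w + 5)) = w - 1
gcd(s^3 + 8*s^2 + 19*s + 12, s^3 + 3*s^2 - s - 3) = s^2 + 4*s + 3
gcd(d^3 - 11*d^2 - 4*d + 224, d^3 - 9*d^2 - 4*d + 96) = d - 8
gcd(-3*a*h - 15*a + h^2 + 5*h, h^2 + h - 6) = 1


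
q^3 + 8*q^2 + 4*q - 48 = (q - 2)*(q + 4)*(q + 6)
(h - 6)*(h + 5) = h^2 - h - 30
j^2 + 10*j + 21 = (j + 3)*(j + 7)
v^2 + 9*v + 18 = (v + 3)*(v + 6)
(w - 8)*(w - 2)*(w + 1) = w^3 - 9*w^2 + 6*w + 16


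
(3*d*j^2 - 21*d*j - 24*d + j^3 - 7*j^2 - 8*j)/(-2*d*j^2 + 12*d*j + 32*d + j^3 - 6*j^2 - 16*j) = (-3*d*j - 3*d - j^2 - j)/(2*d*j + 4*d - j^2 - 2*j)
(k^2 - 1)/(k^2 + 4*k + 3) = (k - 1)/(k + 3)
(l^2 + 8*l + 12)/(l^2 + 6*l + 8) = (l + 6)/(l + 4)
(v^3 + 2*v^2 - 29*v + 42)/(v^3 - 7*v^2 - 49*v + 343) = (v^2 - 5*v + 6)/(v^2 - 14*v + 49)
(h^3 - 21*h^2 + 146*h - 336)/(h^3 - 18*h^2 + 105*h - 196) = (h^2 - 14*h + 48)/(h^2 - 11*h + 28)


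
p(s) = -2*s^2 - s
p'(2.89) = -12.56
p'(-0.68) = 1.72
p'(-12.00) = 47.00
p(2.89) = -19.59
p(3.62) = -29.83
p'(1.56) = -7.24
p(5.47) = -65.31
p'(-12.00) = 47.00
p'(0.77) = -4.08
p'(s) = -4*s - 1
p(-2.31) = -8.36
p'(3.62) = -15.48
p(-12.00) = -276.00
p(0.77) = -1.96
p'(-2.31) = 8.24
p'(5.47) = -22.88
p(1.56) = -6.43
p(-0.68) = -0.24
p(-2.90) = -13.92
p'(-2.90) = 10.60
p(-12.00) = -276.00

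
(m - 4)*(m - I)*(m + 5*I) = m^3 - 4*m^2 + 4*I*m^2 + 5*m - 16*I*m - 20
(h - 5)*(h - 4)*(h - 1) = h^3 - 10*h^2 + 29*h - 20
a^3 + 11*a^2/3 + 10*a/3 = a*(a + 5/3)*(a + 2)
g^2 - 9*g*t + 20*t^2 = (g - 5*t)*(g - 4*t)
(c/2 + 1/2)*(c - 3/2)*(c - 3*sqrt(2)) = c^3/2 - 3*sqrt(2)*c^2/2 - c^2/4 - 3*c/4 + 3*sqrt(2)*c/4 + 9*sqrt(2)/4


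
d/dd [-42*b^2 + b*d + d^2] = b + 2*d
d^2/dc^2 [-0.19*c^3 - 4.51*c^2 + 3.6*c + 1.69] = -1.14*c - 9.02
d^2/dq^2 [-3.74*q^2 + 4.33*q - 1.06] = -7.48000000000000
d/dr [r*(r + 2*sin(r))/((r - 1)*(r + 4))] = (-r*(r - 1)*(r + 2*sin(r)) - r*(r + 4)*(r + 2*sin(r)) + 2*(r - 1)*(r + 4)*(r*cos(r) + r + sin(r)))/((r - 1)^2*(r + 4)^2)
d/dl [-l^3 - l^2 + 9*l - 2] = -3*l^2 - 2*l + 9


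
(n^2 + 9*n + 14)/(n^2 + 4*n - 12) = (n^2 + 9*n + 14)/(n^2 + 4*n - 12)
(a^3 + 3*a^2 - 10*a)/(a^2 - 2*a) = a + 5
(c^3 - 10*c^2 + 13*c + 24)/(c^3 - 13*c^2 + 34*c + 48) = (c - 3)/(c - 6)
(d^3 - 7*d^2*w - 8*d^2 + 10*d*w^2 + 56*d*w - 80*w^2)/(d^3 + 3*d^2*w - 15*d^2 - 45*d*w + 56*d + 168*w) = (d^2 - 7*d*w + 10*w^2)/(d^2 + 3*d*w - 7*d - 21*w)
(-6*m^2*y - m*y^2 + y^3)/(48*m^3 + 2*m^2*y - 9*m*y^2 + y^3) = y/(-8*m + y)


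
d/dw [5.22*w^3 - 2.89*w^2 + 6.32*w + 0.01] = 15.66*w^2 - 5.78*w + 6.32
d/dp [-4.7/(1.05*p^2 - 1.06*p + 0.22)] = (9.87*p - 4.982)/(1.05*p^2 - 1.06*p + 0.22)^2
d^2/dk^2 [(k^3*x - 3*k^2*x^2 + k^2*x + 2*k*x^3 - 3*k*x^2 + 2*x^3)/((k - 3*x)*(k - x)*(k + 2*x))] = 2*x*(k^3*x - k^3 - 18*k^2*x^2 + 6*k^2*x + 36*k*x^3 - 24*k*x^2 - 48*x^4 + 20*x^3)/(-k^6 + 3*k^5*x + 15*k^4*x^2 - 35*k^3*x^3 - 90*k^2*x^4 + 108*k*x^5 + 216*x^6)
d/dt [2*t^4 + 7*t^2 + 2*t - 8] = 8*t^3 + 14*t + 2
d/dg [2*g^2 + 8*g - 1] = 4*g + 8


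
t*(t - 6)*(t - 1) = t^3 - 7*t^2 + 6*t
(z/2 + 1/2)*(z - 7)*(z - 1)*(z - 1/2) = z^4/2 - 15*z^3/4 + 5*z^2/4 + 15*z/4 - 7/4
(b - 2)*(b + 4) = b^2 + 2*b - 8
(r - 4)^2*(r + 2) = r^3 - 6*r^2 + 32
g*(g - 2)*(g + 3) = g^3 + g^2 - 6*g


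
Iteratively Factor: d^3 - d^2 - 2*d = (d - 2)*(d^2 + d) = d*(d - 2)*(d + 1)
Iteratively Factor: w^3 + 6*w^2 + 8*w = (w)*(w^2 + 6*w + 8) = w*(w + 2)*(w + 4)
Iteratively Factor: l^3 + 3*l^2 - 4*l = (l)*(l^2 + 3*l - 4) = l*(l - 1)*(l + 4)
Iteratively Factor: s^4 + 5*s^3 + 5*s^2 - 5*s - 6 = (s - 1)*(s^3 + 6*s^2 + 11*s + 6) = (s - 1)*(s + 3)*(s^2 + 3*s + 2) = (s - 1)*(s + 1)*(s + 3)*(s + 2)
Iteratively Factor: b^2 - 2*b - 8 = (b + 2)*(b - 4)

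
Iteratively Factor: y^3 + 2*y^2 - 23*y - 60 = (y - 5)*(y^2 + 7*y + 12) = (y - 5)*(y + 3)*(y + 4)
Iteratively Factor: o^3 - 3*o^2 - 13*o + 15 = (o - 5)*(o^2 + 2*o - 3) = (o - 5)*(o - 1)*(o + 3)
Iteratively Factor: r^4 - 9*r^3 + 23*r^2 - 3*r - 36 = (r - 4)*(r^3 - 5*r^2 + 3*r + 9) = (r - 4)*(r - 3)*(r^2 - 2*r - 3) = (r - 4)*(r - 3)^2*(r + 1)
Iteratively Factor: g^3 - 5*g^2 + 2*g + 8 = (g - 4)*(g^2 - g - 2) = (g - 4)*(g - 2)*(g + 1)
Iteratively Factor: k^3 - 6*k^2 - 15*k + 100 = (k - 5)*(k^2 - k - 20) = (k - 5)*(k + 4)*(k - 5)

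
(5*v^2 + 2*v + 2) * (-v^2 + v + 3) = -5*v^4 + 3*v^3 + 15*v^2 + 8*v + 6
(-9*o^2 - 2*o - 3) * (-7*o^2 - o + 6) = 63*o^4 + 23*o^3 - 31*o^2 - 9*o - 18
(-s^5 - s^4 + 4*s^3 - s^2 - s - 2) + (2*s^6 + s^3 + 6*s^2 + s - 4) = 2*s^6 - s^5 - s^4 + 5*s^3 + 5*s^2 - 6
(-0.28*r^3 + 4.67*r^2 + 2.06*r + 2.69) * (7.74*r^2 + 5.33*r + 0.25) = -2.1672*r^5 + 34.6534*r^4 + 40.7655*r^3 + 32.9679*r^2 + 14.8527*r + 0.6725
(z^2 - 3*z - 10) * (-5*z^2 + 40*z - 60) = -5*z^4 + 55*z^3 - 130*z^2 - 220*z + 600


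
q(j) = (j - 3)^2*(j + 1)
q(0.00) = 9.00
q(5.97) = 61.48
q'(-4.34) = 102.91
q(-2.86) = -63.87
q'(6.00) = 51.00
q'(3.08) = 0.66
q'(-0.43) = 7.85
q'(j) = (j - 3)^2 + (j + 1)*(2*j - 6)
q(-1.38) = -7.29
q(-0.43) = 6.71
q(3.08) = 0.03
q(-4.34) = -179.94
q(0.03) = 9.09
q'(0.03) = 2.70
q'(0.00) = 3.00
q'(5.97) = 50.22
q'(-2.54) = 47.75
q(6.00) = 63.00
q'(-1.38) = 22.51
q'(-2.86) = 56.14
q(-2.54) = -47.27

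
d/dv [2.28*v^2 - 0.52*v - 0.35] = 4.56*v - 0.52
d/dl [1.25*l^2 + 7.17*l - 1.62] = 2.5*l + 7.17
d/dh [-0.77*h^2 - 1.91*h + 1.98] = -1.54*h - 1.91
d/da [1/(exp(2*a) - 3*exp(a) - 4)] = (3 - 2*exp(a))*exp(a)/(-exp(2*a) + 3*exp(a) + 4)^2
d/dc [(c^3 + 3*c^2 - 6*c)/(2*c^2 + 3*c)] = (2*c^2 + 6*c + 21)/(4*c^2 + 12*c + 9)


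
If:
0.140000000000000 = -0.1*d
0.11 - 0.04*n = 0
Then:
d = -1.40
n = 2.75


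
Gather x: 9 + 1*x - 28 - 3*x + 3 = -2*x - 16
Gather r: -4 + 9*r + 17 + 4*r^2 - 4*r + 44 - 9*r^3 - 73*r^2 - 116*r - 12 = -9*r^3 - 69*r^2 - 111*r + 45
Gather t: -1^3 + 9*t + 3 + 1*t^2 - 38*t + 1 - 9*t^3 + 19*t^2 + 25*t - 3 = -9*t^3 + 20*t^2 - 4*t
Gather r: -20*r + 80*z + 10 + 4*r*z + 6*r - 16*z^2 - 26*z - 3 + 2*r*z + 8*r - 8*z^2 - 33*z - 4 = r*(6*z - 6) - 24*z^2 + 21*z + 3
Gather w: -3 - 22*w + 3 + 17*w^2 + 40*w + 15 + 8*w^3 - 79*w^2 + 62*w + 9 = 8*w^3 - 62*w^2 + 80*w + 24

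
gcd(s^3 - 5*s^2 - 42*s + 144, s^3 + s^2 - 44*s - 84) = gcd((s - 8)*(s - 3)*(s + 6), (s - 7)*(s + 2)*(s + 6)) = s + 6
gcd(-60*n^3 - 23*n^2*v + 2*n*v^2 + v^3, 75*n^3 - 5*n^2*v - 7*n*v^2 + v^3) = -15*n^2 - 2*n*v + v^2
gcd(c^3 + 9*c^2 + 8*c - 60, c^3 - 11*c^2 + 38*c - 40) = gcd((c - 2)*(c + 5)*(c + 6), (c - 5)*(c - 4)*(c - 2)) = c - 2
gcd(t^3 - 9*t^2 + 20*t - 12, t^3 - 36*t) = t - 6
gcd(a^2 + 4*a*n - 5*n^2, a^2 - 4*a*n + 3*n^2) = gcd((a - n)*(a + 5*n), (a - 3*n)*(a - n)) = a - n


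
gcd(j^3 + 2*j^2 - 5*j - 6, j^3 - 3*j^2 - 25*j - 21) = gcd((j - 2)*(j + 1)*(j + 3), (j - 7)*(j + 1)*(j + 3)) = j^2 + 4*j + 3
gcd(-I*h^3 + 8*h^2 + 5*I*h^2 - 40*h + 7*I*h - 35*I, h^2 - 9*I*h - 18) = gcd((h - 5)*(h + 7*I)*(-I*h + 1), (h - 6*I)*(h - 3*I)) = 1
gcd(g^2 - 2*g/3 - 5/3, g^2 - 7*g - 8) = g + 1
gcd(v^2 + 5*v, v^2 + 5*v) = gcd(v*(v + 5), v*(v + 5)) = v^2 + 5*v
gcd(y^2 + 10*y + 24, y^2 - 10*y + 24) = 1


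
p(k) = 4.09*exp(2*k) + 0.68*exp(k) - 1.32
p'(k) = 8.18*exp(2*k) + 0.68*exp(k) = (8.18*exp(k) + 0.68)*exp(k)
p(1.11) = 38.40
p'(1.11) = 77.38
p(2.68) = 878.64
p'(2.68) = 1750.01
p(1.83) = 161.86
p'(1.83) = 322.12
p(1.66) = 115.39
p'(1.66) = 229.84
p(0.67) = 15.63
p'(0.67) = 32.57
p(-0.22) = 1.86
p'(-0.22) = 5.81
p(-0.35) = 1.19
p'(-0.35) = 4.54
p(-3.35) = -1.29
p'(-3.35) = 0.03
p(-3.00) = -1.28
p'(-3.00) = 0.05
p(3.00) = 1662.36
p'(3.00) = 3313.71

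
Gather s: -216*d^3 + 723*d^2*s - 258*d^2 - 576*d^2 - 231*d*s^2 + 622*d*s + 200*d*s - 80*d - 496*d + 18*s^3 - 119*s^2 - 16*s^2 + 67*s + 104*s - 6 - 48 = -216*d^3 - 834*d^2 - 576*d + 18*s^3 + s^2*(-231*d - 135) + s*(723*d^2 + 822*d + 171) - 54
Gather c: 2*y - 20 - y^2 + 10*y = -y^2 + 12*y - 20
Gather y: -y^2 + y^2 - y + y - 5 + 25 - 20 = 0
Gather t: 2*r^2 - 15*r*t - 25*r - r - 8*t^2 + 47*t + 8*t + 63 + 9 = 2*r^2 - 26*r - 8*t^2 + t*(55 - 15*r) + 72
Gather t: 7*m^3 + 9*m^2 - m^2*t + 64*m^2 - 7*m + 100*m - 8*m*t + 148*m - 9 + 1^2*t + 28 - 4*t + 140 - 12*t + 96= 7*m^3 + 73*m^2 + 241*m + t*(-m^2 - 8*m - 15) + 255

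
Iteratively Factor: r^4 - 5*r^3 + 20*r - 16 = (r - 4)*(r^3 - r^2 - 4*r + 4) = (r - 4)*(r - 1)*(r^2 - 4) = (r - 4)*(r - 2)*(r - 1)*(r + 2)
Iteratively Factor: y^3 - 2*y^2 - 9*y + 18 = (y - 3)*(y^2 + y - 6) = (y - 3)*(y + 3)*(y - 2)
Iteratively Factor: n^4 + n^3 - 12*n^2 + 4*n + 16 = (n - 2)*(n^3 + 3*n^2 - 6*n - 8) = (n - 2)^2*(n^2 + 5*n + 4) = (n - 2)^2*(n + 1)*(n + 4)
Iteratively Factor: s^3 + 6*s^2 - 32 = (s + 4)*(s^2 + 2*s - 8) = (s - 2)*(s + 4)*(s + 4)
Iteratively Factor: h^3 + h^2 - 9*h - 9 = (h - 3)*(h^2 + 4*h + 3) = (h - 3)*(h + 3)*(h + 1)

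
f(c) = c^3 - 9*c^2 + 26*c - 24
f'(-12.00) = 674.00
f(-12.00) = -3360.00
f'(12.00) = 242.00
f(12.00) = 720.00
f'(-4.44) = 165.06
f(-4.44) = -404.39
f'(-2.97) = 105.92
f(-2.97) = -206.81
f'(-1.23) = 52.68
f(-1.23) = -71.46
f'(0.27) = 21.36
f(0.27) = -17.62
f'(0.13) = 23.71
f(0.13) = -20.77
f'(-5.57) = 219.33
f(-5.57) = -620.85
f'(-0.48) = 35.33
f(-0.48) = -38.66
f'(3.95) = 1.71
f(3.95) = -0.09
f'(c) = 3*c^2 - 18*c + 26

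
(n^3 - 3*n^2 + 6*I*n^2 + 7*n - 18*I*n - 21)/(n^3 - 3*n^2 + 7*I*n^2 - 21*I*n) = (n - I)/n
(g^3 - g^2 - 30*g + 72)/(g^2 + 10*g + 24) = (g^2 - 7*g + 12)/(g + 4)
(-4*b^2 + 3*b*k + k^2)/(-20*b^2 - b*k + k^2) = (b - k)/(5*b - k)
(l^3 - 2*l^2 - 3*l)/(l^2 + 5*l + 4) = l*(l - 3)/(l + 4)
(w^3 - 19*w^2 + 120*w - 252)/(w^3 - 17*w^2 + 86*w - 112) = (w^2 - 12*w + 36)/(w^2 - 10*w + 16)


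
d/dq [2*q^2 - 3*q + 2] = 4*q - 3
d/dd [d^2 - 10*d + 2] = 2*d - 10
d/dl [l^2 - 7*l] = 2*l - 7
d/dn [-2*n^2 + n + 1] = 1 - 4*n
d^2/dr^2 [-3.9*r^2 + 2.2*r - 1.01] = -7.80000000000000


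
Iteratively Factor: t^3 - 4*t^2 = (t)*(t^2 - 4*t) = t*(t - 4)*(t)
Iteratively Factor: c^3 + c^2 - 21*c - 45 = (c + 3)*(c^2 - 2*c - 15) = (c - 5)*(c + 3)*(c + 3)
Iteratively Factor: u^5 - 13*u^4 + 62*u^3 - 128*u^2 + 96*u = (u - 2)*(u^4 - 11*u^3 + 40*u^2 - 48*u) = (u - 4)*(u - 2)*(u^3 - 7*u^2 + 12*u) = (u - 4)^2*(u - 2)*(u^2 - 3*u) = u*(u - 4)^2*(u - 2)*(u - 3)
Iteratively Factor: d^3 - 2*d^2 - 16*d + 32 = (d - 4)*(d^2 + 2*d - 8) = (d - 4)*(d + 4)*(d - 2)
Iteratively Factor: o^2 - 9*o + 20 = (o - 4)*(o - 5)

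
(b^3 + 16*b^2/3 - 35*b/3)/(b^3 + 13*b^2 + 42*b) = (b - 5/3)/(b + 6)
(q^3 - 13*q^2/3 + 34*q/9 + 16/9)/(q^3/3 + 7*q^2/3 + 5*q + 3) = (9*q^3 - 39*q^2 + 34*q + 16)/(3*(q^3 + 7*q^2 + 15*q + 9))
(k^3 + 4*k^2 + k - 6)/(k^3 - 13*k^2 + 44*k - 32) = (k^2 + 5*k + 6)/(k^2 - 12*k + 32)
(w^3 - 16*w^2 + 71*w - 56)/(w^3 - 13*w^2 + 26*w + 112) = (w - 1)/(w + 2)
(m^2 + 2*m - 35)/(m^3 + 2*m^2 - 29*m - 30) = (m + 7)/(m^2 + 7*m + 6)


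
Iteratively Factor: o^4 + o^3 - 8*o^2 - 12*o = (o + 2)*(o^3 - o^2 - 6*o) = (o + 2)^2*(o^2 - 3*o) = (o - 3)*(o + 2)^2*(o)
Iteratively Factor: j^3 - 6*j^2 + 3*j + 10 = (j - 5)*(j^2 - j - 2) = (j - 5)*(j - 2)*(j + 1)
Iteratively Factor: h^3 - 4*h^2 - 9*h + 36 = (h - 3)*(h^2 - h - 12) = (h - 4)*(h - 3)*(h + 3)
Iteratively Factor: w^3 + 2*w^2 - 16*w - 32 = (w + 2)*(w^2 - 16) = (w - 4)*(w + 2)*(w + 4)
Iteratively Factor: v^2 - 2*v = (v)*(v - 2)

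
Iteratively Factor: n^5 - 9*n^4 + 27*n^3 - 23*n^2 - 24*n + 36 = (n - 2)*(n^4 - 7*n^3 + 13*n^2 + 3*n - 18) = (n - 2)^2*(n^3 - 5*n^2 + 3*n + 9) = (n - 3)*(n - 2)^2*(n^2 - 2*n - 3) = (n - 3)*(n - 2)^2*(n + 1)*(n - 3)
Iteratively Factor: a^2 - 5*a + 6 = (a - 3)*(a - 2)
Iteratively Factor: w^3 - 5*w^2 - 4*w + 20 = (w - 5)*(w^2 - 4) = (w - 5)*(w - 2)*(w + 2)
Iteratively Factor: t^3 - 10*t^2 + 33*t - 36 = (t - 3)*(t^2 - 7*t + 12) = (t - 4)*(t - 3)*(t - 3)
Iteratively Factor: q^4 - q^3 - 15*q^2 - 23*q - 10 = (q - 5)*(q^3 + 4*q^2 + 5*q + 2) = (q - 5)*(q + 1)*(q^2 + 3*q + 2) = (q - 5)*(q + 1)*(q + 2)*(q + 1)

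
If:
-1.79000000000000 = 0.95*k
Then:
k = -1.88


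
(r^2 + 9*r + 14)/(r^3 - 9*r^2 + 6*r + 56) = (r + 7)/(r^2 - 11*r + 28)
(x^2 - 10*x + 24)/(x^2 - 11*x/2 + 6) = 2*(x - 6)/(2*x - 3)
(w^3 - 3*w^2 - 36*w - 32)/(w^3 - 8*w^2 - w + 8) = (w + 4)/(w - 1)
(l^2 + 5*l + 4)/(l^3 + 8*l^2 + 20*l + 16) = (l + 1)/(l^2 + 4*l + 4)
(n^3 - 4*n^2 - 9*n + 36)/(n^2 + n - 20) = (n^2 - 9)/(n + 5)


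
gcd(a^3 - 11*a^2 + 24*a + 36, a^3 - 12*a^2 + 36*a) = a^2 - 12*a + 36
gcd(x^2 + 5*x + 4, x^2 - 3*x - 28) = x + 4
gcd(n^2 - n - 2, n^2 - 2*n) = n - 2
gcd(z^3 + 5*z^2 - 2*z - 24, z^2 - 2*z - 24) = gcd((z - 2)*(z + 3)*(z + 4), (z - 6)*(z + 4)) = z + 4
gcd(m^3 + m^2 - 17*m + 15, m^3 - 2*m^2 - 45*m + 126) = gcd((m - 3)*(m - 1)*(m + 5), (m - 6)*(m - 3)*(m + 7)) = m - 3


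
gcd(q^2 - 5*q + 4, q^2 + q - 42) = 1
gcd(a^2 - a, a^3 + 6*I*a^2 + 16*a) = a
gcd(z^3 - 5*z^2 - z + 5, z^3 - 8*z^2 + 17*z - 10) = z^2 - 6*z + 5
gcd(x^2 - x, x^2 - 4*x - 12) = 1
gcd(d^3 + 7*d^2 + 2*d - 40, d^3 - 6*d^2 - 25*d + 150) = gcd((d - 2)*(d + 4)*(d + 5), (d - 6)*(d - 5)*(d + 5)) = d + 5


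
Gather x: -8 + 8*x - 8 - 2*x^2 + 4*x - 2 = -2*x^2 + 12*x - 18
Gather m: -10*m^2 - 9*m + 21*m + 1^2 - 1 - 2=-10*m^2 + 12*m - 2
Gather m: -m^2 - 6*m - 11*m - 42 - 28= -m^2 - 17*m - 70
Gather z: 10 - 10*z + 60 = 70 - 10*z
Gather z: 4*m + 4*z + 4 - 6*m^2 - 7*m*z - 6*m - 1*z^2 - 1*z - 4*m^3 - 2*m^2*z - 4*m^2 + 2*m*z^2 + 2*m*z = -4*m^3 - 10*m^2 - 2*m + z^2*(2*m - 1) + z*(-2*m^2 - 5*m + 3) + 4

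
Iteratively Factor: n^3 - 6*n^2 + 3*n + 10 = (n - 5)*(n^2 - n - 2) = (n - 5)*(n + 1)*(n - 2)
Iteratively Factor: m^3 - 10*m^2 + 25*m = (m)*(m^2 - 10*m + 25) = m*(m - 5)*(m - 5)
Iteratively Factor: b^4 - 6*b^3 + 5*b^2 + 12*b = (b - 3)*(b^3 - 3*b^2 - 4*b) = b*(b - 3)*(b^2 - 3*b - 4) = b*(b - 3)*(b + 1)*(b - 4)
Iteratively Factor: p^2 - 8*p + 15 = (p - 5)*(p - 3)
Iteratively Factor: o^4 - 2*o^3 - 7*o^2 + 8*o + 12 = (o + 1)*(o^3 - 3*o^2 - 4*o + 12) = (o - 2)*(o + 1)*(o^2 - o - 6) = (o - 2)*(o + 1)*(o + 2)*(o - 3)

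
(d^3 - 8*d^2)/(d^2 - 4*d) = d*(d - 8)/(d - 4)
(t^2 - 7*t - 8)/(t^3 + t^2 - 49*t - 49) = (t - 8)/(t^2 - 49)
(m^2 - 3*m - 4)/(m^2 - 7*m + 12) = (m + 1)/(m - 3)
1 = 1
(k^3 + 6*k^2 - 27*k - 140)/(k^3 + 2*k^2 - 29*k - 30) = (k^2 + 11*k + 28)/(k^2 + 7*k + 6)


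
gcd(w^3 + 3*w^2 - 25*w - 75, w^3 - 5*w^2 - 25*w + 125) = w^2 - 25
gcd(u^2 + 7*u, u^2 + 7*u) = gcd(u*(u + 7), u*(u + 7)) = u^2 + 7*u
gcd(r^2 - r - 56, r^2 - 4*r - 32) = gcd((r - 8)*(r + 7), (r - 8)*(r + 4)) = r - 8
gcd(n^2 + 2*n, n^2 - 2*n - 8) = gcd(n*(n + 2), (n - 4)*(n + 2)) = n + 2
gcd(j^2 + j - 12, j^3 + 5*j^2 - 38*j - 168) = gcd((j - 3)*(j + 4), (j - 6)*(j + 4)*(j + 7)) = j + 4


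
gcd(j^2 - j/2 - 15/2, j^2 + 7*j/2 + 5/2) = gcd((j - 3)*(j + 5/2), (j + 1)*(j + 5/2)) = j + 5/2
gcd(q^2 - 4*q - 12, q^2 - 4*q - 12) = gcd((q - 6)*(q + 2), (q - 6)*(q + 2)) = q^2 - 4*q - 12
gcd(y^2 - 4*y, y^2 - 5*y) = y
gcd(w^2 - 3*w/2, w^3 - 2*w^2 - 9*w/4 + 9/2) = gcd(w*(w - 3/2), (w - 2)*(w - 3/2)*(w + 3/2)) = w - 3/2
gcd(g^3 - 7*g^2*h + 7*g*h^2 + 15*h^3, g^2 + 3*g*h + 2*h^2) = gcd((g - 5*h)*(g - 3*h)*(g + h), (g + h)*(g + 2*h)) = g + h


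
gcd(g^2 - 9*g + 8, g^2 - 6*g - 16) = g - 8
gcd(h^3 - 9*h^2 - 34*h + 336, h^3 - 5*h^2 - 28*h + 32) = h - 8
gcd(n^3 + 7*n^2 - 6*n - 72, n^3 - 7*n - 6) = n - 3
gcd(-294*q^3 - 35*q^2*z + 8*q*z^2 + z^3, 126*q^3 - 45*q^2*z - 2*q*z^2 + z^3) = -42*q^2 + q*z + z^2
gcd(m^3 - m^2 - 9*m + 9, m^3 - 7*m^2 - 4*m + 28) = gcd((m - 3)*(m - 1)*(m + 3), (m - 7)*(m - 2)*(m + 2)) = 1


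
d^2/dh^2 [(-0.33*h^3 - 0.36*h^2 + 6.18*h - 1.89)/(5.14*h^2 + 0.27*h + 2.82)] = (-1.4210854715202e-14*h^5 + 1.4210854715202e-14*h^4 + 337.063926*h^3 - 269.797068*h^2 - 568.950588*h + 39.37815)/(135.796744*h^6 + 21.399876*h^5 + 224.633934*h^4 + 23.501259*h^3 + 123.242742*h^2 + 6.441444*h + 22.425768)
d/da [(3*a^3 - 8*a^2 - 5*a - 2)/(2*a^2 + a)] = 2*(3*a^4 + 3*a^3 + a^2 + 4*a + 1)/(a^2*(4*a^2 + 4*a + 1))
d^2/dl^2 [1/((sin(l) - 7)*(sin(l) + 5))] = (-4*sin(l)^4 + 6*sin(l)^3 - 138*sin(l)^2 + 58*sin(l) + 78)/((sin(l) - 7)^3*(sin(l) + 5)^3)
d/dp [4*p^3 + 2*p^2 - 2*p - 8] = 12*p^2 + 4*p - 2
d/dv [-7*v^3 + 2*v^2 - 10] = v*(4 - 21*v)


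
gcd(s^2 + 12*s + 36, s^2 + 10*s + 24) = s + 6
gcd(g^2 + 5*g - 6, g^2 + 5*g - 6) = g^2 + 5*g - 6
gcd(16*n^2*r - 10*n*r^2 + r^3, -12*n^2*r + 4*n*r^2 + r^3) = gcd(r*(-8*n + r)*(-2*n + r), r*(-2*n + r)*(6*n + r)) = -2*n*r + r^2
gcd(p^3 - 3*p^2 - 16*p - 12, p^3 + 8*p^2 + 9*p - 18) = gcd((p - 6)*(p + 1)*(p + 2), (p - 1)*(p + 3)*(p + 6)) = 1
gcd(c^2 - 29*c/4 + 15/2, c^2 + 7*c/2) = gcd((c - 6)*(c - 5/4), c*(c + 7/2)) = 1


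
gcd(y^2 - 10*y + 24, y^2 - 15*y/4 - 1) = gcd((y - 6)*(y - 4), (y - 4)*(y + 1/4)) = y - 4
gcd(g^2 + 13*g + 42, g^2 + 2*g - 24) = g + 6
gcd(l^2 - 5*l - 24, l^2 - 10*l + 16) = l - 8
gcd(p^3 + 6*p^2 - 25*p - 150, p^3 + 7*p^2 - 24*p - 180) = p^2 + p - 30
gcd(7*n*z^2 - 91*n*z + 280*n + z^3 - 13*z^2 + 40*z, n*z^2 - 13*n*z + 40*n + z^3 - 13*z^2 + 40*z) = z^2 - 13*z + 40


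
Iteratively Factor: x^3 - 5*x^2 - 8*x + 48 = (x - 4)*(x^2 - x - 12) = (x - 4)*(x + 3)*(x - 4)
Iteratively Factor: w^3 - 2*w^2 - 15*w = (w - 5)*(w^2 + 3*w) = w*(w - 5)*(w + 3)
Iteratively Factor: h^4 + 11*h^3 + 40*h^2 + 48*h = (h)*(h^3 + 11*h^2 + 40*h + 48) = h*(h + 4)*(h^2 + 7*h + 12) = h*(h + 3)*(h + 4)*(h + 4)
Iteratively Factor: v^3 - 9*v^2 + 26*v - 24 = (v - 4)*(v^2 - 5*v + 6) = (v - 4)*(v - 3)*(v - 2)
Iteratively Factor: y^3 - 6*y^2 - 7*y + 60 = (y - 5)*(y^2 - y - 12) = (y - 5)*(y + 3)*(y - 4)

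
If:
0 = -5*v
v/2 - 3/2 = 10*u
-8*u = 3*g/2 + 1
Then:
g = 2/15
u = -3/20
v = 0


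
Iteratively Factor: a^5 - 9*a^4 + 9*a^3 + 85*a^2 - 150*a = (a + 3)*(a^4 - 12*a^3 + 45*a^2 - 50*a) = (a - 5)*(a + 3)*(a^3 - 7*a^2 + 10*a) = (a - 5)*(a - 2)*(a + 3)*(a^2 - 5*a) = (a - 5)^2*(a - 2)*(a + 3)*(a)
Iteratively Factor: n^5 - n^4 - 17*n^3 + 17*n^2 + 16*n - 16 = (n - 4)*(n^4 + 3*n^3 - 5*n^2 - 3*n + 4) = (n - 4)*(n + 1)*(n^3 + 2*n^2 - 7*n + 4) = (n - 4)*(n + 1)*(n + 4)*(n^2 - 2*n + 1) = (n - 4)*(n - 1)*(n + 1)*(n + 4)*(n - 1)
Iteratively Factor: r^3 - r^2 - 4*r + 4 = (r - 2)*(r^2 + r - 2) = (r - 2)*(r - 1)*(r + 2)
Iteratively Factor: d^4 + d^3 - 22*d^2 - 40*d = (d - 5)*(d^3 + 6*d^2 + 8*d) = (d - 5)*(d + 2)*(d^2 + 4*d) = (d - 5)*(d + 2)*(d + 4)*(d)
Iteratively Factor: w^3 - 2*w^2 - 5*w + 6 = (w - 3)*(w^2 + w - 2) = (w - 3)*(w - 1)*(w + 2)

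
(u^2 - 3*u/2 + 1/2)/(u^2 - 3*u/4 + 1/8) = 4*(u - 1)/(4*u - 1)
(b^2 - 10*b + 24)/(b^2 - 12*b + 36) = (b - 4)/(b - 6)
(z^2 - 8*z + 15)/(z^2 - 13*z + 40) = (z - 3)/(z - 8)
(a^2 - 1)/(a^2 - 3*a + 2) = (a + 1)/(a - 2)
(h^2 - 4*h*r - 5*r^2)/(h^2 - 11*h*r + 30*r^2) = (-h - r)/(-h + 6*r)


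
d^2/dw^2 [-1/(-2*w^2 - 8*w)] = (-w*(w + 4) + 4*(w + 2)^2)/(w^3*(w + 4)^3)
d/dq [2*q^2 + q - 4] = 4*q + 1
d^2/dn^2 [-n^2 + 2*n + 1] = -2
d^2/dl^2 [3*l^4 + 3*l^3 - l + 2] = 18*l*(2*l + 1)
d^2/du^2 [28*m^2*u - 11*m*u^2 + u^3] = -22*m + 6*u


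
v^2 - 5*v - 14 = (v - 7)*(v + 2)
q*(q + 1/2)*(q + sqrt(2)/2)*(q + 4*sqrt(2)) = q^4 + q^3/2 + 9*sqrt(2)*q^3/2 + 9*sqrt(2)*q^2/4 + 4*q^2 + 2*q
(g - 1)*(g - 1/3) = g^2 - 4*g/3 + 1/3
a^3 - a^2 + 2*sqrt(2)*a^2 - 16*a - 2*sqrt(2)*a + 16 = (a - 1)*(a - 2*sqrt(2))*(a + 4*sqrt(2))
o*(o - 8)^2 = o^3 - 16*o^2 + 64*o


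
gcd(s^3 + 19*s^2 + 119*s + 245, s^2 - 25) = s + 5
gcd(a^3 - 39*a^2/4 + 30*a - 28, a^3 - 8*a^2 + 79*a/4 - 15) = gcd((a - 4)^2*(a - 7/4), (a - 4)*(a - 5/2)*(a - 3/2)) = a - 4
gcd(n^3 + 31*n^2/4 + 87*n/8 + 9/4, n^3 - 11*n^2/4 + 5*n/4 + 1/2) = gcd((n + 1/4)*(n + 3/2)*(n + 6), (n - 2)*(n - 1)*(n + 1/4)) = n + 1/4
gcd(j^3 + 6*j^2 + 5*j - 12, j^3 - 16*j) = j + 4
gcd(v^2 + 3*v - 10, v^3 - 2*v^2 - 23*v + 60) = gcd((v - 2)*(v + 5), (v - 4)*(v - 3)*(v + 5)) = v + 5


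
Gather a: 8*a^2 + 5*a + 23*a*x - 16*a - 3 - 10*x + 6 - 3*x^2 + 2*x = 8*a^2 + a*(23*x - 11) - 3*x^2 - 8*x + 3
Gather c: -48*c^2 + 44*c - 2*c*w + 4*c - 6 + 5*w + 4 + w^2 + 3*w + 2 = -48*c^2 + c*(48 - 2*w) + w^2 + 8*w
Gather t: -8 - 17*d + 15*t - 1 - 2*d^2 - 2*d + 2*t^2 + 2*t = -2*d^2 - 19*d + 2*t^2 + 17*t - 9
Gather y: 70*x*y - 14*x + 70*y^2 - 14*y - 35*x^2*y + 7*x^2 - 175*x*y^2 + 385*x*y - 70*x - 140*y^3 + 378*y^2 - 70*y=7*x^2 - 84*x - 140*y^3 + y^2*(448 - 175*x) + y*(-35*x^2 + 455*x - 84)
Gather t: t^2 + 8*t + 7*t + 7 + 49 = t^2 + 15*t + 56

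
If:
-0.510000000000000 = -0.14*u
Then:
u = 3.64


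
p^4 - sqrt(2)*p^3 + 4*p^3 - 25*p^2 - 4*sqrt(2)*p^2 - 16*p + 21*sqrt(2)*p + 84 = (p - 3)*(p + 7)*(p - 2*sqrt(2))*(p + sqrt(2))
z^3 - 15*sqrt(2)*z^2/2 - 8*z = z*(z - 8*sqrt(2))*(z + sqrt(2)/2)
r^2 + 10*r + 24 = (r + 4)*(r + 6)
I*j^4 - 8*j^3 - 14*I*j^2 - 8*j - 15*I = (j + I)*(j + 3*I)*(j + 5*I)*(I*j + 1)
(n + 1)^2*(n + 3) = n^3 + 5*n^2 + 7*n + 3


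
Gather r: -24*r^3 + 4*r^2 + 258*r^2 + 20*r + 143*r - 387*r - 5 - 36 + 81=-24*r^3 + 262*r^2 - 224*r + 40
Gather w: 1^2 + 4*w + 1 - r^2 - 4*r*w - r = -r^2 - r + w*(4 - 4*r) + 2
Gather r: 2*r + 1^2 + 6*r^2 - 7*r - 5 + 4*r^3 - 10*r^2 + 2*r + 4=4*r^3 - 4*r^2 - 3*r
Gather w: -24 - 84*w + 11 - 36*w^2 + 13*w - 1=-36*w^2 - 71*w - 14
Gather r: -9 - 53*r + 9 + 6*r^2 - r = 6*r^2 - 54*r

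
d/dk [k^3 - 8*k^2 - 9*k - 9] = 3*k^2 - 16*k - 9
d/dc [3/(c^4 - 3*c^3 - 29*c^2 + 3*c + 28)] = 3*(-4*c^3 + 9*c^2 + 58*c - 3)/(c^4 - 3*c^3 - 29*c^2 + 3*c + 28)^2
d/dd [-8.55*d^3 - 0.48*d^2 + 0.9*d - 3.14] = -25.65*d^2 - 0.96*d + 0.9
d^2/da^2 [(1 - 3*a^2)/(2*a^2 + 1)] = 10*(6*a^2 - 1)/(8*a^6 + 12*a^4 + 6*a^2 + 1)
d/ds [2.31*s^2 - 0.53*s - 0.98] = 4.62*s - 0.53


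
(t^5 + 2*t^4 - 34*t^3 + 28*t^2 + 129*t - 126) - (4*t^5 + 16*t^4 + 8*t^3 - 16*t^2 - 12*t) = -3*t^5 - 14*t^4 - 42*t^3 + 44*t^2 + 141*t - 126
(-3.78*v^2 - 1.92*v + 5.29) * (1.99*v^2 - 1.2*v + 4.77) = -7.5222*v^4 + 0.7152*v^3 - 5.1995*v^2 - 15.5064*v + 25.2333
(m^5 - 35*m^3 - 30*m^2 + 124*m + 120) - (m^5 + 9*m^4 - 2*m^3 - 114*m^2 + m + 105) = -9*m^4 - 33*m^3 + 84*m^2 + 123*m + 15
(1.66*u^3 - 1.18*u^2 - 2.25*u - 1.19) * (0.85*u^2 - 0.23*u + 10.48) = 1.411*u^5 - 1.3848*u^4 + 15.7557*u^3 - 12.8604*u^2 - 23.3063*u - 12.4712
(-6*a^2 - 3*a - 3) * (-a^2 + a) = 6*a^4 - 3*a^3 - 3*a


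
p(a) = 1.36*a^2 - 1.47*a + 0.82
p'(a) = 2.72*a - 1.47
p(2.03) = 3.44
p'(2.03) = 4.05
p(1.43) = 1.50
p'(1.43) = 2.42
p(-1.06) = 3.91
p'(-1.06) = -4.35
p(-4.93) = 41.12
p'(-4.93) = -14.88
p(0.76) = 0.49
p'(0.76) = 0.60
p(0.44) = 0.44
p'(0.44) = -0.27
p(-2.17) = 10.41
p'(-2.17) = -7.37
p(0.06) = 0.74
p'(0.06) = -1.31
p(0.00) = 0.82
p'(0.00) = -1.47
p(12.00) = 179.02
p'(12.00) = 31.17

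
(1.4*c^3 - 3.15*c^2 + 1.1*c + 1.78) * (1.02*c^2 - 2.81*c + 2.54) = 1.428*c^5 - 7.147*c^4 + 13.5295*c^3 - 9.2764*c^2 - 2.2078*c + 4.5212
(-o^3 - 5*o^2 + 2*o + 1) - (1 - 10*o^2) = -o^3 + 5*o^2 + 2*o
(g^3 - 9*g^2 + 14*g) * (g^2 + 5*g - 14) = g^5 - 4*g^4 - 45*g^3 + 196*g^2 - 196*g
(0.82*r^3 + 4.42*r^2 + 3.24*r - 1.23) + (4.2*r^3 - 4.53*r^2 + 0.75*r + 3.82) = 5.02*r^3 - 0.11*r^2 + 3.99*r + 2.59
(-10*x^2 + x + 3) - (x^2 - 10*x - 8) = -11*x^2 + 11*x + 11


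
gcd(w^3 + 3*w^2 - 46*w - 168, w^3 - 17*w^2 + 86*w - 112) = w - 7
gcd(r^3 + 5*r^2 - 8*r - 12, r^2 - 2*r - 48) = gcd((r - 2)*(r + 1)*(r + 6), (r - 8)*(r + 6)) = r + 6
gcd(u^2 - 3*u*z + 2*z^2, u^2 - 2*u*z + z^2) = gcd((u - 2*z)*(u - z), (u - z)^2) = -u + z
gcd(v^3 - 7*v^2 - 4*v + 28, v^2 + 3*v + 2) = v + 2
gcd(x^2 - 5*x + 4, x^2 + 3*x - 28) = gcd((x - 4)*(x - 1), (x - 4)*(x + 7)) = x - 4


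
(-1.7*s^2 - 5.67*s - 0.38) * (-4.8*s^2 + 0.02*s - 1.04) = 8.16*s^4 + 27.182*s^3 + 3.4786*s^2 + 5.8892*s + 0.3952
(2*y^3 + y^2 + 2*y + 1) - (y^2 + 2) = 2*y^3 + 2*y - 1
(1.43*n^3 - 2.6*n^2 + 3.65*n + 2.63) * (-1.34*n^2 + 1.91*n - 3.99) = -1.9162*n^5 + 6.2153*n^4 - 15.5627*n^3 + 13.8213*n^2 - 9.5402*n - 10.4937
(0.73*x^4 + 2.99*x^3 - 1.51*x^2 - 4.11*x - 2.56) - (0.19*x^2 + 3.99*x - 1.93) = 0.73*x^4 + 2.99*x^3 - 1.7*x^2 - 8.1*x - 0.63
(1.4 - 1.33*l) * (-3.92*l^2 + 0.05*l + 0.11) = 5.2136*l^3 - 5.5545*l^2 - 0.0763*l + 0.154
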